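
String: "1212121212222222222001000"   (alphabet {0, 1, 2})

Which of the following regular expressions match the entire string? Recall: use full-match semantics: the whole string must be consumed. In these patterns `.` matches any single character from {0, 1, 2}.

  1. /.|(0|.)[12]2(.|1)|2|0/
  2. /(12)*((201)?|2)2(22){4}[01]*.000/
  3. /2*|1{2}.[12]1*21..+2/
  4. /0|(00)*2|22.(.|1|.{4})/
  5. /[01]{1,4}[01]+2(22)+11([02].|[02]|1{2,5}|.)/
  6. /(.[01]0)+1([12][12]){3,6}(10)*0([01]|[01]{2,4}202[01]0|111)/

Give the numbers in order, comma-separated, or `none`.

1 → no match
2 → match
3 → no match
4 → no match
5 → no match
6 → no match

2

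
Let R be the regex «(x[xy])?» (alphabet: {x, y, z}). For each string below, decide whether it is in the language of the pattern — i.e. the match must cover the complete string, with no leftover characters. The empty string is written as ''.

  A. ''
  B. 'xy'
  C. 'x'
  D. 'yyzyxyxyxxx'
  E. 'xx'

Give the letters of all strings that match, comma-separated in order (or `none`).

A, B, E

A. '' → match
B. 'xy' → match
C. 'x' → no match
D. 'yyzyxyxyxxx' → no match
E. 'xx' → match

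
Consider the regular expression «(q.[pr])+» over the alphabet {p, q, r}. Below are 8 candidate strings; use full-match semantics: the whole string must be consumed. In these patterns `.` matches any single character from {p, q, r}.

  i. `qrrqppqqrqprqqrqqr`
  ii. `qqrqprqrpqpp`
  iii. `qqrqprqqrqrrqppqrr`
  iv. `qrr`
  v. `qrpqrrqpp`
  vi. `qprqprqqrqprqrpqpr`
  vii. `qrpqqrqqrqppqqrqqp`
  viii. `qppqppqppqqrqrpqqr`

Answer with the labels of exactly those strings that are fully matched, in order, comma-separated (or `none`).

i, ii, iii, iv, v, vi, vii, viii

i → match
ii → match
iii → match
iv → match
v → match
vi → match
vii → match
viii → match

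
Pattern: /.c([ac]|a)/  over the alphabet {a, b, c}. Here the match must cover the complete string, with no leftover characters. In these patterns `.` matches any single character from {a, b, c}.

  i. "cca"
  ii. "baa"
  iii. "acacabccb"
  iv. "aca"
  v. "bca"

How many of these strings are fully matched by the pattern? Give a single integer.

i → match
ii → no match
iii → no match
iv → match
v → match
Total matched: 3

3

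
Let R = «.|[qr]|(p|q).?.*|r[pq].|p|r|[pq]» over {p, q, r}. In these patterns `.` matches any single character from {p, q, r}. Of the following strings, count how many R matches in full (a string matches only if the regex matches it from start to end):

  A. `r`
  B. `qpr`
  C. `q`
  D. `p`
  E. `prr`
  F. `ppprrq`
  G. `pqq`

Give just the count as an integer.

7

A → match
B → match
C → match
D → match
E → match
F → match
G → match
Total matched: 7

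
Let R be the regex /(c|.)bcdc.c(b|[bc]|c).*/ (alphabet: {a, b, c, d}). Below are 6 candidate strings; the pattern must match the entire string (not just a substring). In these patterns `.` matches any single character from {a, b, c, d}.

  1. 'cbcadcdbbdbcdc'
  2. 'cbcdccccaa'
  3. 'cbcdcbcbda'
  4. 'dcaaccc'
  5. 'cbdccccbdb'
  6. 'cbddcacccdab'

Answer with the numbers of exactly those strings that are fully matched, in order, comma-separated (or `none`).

2, 3

1 → no match
2 → match
3 → match
4 → no match
5 → no match
6 → no match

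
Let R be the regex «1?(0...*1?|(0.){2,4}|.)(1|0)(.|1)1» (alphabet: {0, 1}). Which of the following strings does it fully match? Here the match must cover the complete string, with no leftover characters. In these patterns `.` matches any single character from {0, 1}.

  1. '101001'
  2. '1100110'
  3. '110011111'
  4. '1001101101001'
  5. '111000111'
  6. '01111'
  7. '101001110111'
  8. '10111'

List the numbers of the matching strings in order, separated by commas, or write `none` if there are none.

4, 7, 8

1 → no match
2 → no match — must end with '1'
3 → no match
4 → match
5 → no match
6 → no match
7 → match
8 → match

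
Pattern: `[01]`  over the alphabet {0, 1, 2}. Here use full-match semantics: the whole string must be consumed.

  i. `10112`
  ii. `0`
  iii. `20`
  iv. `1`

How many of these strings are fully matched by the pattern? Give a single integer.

i → no match
ii → match
iii → no match
iv → match
Total matched: 2

2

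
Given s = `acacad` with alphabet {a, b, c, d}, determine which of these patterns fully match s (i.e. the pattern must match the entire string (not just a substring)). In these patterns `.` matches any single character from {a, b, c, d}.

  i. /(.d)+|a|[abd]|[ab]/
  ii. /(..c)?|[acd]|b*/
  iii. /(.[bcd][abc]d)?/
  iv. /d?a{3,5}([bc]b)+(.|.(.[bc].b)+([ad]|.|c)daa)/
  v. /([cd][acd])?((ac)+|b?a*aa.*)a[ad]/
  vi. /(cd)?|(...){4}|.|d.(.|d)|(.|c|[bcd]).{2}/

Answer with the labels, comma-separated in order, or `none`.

i → no match
ii → no match
iii → no match
iv → no match
v → match
vi → no match

v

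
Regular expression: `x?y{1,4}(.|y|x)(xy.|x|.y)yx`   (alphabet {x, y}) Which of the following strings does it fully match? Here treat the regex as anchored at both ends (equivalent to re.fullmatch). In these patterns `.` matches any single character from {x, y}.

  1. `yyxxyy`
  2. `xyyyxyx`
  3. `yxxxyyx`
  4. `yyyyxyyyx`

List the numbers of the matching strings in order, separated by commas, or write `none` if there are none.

1 → no match — must end with `yx`
2 → match
3 → no match
4 → match

2, 4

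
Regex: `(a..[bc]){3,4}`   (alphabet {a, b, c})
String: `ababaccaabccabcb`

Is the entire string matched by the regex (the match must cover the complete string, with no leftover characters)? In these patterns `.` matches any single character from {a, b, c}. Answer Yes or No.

No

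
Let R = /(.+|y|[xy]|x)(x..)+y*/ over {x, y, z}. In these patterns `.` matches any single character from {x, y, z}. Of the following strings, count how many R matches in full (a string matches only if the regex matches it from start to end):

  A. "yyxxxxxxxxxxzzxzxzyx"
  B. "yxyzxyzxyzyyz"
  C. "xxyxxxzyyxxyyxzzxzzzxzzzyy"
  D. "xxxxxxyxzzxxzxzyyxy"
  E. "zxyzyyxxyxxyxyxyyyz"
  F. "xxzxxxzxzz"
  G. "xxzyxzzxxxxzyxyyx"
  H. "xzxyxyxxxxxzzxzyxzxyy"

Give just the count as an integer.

A → no match
B → no match
C → no match
D → no match
E → no match
F → match
G → no match
H → match
Total matched: 2

2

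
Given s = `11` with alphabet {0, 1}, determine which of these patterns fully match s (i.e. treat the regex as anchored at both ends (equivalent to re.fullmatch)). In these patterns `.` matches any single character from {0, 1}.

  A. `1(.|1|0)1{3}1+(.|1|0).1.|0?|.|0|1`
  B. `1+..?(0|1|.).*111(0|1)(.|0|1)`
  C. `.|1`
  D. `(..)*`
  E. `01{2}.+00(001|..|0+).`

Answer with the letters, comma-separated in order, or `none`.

A → no match
B → no match
C → no match
D → match
E → no match — must start with `01`

D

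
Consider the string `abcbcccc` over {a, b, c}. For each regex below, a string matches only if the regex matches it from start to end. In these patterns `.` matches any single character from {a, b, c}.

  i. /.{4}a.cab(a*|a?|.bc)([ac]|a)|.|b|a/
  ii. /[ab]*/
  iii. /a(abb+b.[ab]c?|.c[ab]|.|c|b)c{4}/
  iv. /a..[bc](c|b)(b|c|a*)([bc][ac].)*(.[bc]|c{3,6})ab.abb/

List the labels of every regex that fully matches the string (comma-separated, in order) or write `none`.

i → no match
ii → no match
iii → match
iv → no match — must end with `abb`

iii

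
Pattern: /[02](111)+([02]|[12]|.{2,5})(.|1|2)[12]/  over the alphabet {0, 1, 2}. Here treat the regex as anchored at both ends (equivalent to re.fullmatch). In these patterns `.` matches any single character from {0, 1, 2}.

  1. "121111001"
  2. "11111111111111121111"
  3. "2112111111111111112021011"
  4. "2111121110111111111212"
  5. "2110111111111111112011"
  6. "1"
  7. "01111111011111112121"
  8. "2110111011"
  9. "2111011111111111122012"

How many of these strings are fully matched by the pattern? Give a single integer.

0

1 → no match
2 → no match
3 → no match
4 → no match
5 → no match
6 → no match
7 → no match
8 → no match
9 → no match
Total matched: 0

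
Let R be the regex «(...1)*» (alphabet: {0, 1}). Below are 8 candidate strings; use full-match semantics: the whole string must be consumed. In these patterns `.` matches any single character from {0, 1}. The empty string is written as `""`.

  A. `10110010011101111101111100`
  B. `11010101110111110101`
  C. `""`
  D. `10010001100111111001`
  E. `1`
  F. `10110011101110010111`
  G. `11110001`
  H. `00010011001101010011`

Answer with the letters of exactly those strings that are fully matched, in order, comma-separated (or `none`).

B, C, D, F, G, H

A → no match
B → match
C → match
D → match
E → no match
F → match
G → match
H → match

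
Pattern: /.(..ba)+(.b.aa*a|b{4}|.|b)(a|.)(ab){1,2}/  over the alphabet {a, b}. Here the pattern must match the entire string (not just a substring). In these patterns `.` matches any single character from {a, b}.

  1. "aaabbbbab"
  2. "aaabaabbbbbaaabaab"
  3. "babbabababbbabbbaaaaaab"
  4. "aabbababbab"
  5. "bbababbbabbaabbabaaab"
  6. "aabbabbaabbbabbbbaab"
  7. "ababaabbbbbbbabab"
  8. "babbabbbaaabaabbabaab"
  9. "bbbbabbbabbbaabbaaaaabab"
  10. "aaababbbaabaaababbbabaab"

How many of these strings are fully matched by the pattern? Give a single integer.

1 → no match
2 → no match
3 → match
4 → no match
5 → no match
6 → no match
7 → no match
8 → match
9 → match
10 → no match
Total matched: 3

3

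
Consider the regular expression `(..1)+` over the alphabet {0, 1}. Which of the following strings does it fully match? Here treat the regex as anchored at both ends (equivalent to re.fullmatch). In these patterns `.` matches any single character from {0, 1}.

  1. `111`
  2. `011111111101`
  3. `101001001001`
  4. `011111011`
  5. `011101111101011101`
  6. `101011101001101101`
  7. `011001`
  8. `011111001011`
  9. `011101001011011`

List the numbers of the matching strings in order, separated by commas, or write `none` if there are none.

1. `111` → match
2. `011111111101` → match
3. `101001001001` → match
4. `011111011` → match
5 → match
6 → match
7. `011001` → match
8. `011111001011` → match
9 → match

1, 2, 3, 4, 5, 6, 7, 8, 9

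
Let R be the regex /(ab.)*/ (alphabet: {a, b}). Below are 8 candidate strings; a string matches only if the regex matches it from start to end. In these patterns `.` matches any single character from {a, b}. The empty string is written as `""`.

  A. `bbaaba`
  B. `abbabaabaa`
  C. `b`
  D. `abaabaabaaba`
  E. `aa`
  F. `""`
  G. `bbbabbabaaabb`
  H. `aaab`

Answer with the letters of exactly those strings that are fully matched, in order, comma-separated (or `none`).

D, F

A. `bbaaba` → no match
B. `abbabaabaa` → no match
C. `b` → no match
D. `abaabaabaaba` → match
E. `aa` → no match
F. `""` → match
G → no match
H. `aaab` → no match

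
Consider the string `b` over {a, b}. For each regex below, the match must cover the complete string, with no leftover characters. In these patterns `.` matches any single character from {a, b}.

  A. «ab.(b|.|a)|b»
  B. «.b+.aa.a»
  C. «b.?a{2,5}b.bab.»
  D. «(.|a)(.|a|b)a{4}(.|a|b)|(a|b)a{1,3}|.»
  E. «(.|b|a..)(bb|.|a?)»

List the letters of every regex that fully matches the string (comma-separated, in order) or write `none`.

A → match
B → no match — must end with `a`
C → no match
D → match
E → match

A, D, E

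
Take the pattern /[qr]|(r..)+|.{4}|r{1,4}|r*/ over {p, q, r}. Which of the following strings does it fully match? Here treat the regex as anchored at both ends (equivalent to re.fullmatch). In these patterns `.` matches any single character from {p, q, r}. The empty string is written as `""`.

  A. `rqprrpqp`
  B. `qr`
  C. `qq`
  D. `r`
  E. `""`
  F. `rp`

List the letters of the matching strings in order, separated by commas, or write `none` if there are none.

D, E

A → no match
B → no match
C → no match
D → match
E → match
F → no match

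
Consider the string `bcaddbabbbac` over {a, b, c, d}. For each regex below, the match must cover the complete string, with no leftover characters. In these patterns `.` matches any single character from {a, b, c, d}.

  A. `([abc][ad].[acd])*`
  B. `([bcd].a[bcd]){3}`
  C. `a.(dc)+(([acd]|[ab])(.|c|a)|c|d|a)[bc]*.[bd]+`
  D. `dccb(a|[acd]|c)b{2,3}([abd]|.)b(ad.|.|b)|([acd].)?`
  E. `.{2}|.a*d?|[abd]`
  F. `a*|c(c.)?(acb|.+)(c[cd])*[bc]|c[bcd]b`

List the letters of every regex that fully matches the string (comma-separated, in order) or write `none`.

B

A → no match
B → match
C → no match — must start with `a`
D → no match
E → no match
F → no match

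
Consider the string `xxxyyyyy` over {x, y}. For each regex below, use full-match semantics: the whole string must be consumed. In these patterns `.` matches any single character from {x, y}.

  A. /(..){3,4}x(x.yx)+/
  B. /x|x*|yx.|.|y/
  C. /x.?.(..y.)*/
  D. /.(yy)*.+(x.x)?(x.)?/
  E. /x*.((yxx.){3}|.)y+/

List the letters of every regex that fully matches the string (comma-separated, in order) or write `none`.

D, E

A → no match — must end with `yx`
B → no match
C → no match
D → match
E → match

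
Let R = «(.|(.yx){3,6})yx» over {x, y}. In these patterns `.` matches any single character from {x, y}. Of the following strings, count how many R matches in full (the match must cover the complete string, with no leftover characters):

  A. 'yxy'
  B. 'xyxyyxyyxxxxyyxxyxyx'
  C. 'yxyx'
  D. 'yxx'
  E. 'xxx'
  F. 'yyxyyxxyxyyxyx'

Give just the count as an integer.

1

A. 'yxy' → no match — must end with 'yx'
B → no match
C. 'yxyx' → no match
D. 'yxx' → no match — must end with 'yx'
E. 'xxx' → no match — must end with 'yx'
F → match
Total matched: 1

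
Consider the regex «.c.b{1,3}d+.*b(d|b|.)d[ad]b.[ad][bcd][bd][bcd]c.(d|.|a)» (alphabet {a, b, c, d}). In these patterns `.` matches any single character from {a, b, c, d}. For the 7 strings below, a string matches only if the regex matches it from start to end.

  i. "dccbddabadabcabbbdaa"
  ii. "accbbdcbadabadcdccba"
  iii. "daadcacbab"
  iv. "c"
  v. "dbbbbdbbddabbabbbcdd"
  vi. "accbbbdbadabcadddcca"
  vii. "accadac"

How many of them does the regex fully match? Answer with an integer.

2

i → no match
ii → match
iii → no match
iv → no match
v → no match
vi → match
vii → no match
Total matched: 2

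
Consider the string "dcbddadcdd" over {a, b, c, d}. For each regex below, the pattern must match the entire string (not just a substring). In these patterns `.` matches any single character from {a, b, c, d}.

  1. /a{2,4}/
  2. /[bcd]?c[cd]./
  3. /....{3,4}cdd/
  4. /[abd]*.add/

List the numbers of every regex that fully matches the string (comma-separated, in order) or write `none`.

1 → no match — must start with "a"
2 → no match
3 → match
4 → no match — must end with "add"

3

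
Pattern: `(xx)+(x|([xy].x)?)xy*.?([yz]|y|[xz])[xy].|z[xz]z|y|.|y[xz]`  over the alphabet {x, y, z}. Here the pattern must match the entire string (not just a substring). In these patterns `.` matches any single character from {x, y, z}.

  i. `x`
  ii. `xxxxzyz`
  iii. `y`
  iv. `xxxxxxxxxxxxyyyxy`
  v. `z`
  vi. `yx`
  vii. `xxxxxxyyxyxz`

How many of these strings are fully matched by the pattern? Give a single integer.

7

i → match
ii → match
iii → match
iv → match
v → match
vi → match
vii → match
Total matched: 7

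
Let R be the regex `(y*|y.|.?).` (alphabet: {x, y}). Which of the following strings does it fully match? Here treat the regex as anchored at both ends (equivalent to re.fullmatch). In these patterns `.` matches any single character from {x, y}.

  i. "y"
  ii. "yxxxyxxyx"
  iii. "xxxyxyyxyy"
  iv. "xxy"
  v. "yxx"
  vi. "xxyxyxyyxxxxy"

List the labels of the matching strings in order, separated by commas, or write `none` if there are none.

i, v

i → match
ii → no match
iii → no match
iv → no match
v → match
vi → no match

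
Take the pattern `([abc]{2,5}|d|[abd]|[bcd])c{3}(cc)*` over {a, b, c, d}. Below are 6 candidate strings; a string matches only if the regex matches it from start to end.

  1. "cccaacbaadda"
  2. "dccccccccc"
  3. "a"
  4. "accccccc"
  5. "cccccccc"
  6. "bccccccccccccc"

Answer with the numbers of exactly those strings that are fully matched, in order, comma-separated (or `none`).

2, 4, 5, 6

1 → no match
2 → match
3 → no match
4 → match
5 → match
6 → match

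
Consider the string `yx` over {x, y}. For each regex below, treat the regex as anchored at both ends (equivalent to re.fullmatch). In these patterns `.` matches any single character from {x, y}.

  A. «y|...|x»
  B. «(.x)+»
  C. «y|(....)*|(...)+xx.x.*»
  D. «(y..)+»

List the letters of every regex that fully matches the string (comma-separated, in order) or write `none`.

B

A → no match
B → match
C → no match
D → no match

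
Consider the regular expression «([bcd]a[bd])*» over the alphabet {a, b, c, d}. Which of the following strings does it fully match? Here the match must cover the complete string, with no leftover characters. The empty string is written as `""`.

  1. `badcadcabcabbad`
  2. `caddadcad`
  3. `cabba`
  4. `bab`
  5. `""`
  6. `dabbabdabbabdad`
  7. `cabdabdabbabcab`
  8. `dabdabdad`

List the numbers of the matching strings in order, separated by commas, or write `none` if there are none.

1 → match
2 → match
3 → no match
4 → match
5 → match
6 → match
7 → match
8 → match

1, 2, 4, 5, 6, 7, 8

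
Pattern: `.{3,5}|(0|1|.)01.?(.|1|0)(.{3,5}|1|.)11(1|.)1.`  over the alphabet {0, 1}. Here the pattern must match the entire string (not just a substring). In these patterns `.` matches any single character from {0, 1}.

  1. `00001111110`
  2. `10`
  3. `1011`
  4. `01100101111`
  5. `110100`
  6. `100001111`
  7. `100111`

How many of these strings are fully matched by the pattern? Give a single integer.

1. `00001111110` → no match
2. `10` → no match
3. `1011` → match
4. `01100101111` → no match
5. `110100` → no match
6. `100001111` → no match
7. `100111` → no match
Total matched: 1

1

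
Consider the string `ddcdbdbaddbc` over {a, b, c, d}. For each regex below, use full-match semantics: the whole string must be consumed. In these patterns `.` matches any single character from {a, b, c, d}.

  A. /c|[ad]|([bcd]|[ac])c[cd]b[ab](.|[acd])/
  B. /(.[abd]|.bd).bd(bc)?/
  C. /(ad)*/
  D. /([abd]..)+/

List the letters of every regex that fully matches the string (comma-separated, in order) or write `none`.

A → no match
B → no match
C → no match
D → match

D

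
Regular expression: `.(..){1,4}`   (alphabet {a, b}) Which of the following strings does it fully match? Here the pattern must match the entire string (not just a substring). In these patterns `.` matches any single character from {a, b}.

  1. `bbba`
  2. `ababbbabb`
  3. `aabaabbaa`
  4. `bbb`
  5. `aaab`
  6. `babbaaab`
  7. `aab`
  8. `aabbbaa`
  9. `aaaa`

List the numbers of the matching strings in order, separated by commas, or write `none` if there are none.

2, 3, 4, 7, 8

1 → no match
2 → match
3 → match
4 → match
5 → no match
6 → no match
7 → match
8 → match
9 → no match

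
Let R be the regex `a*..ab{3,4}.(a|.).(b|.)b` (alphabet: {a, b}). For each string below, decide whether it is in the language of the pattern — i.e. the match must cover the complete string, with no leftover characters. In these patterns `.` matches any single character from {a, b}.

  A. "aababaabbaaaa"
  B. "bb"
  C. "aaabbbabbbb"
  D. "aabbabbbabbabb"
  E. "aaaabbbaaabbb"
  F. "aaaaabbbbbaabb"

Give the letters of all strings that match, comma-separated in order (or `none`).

C, F

A → no match — must end with "b"
B → no match
C → match
D → no match
E → no match
F → match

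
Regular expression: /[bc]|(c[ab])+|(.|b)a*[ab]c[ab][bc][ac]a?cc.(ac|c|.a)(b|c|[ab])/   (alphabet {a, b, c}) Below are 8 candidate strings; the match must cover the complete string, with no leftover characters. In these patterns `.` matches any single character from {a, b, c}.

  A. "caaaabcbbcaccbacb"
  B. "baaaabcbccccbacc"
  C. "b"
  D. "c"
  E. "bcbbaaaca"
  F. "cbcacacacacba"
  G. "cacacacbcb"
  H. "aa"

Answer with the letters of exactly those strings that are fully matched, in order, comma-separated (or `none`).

A → match
B → match
C → match
D → match
E → no match
F → no match
G → match
H → no match

A, B, C, D, G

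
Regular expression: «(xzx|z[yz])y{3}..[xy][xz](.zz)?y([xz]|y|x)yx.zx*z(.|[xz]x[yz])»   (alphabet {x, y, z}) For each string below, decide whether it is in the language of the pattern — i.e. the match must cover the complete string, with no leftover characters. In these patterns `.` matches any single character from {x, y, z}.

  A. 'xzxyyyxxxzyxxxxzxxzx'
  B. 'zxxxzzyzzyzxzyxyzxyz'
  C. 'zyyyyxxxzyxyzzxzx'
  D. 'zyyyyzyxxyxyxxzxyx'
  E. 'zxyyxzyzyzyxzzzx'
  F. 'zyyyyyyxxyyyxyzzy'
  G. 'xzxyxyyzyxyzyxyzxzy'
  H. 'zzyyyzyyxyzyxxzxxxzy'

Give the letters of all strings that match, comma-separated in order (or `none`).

F, H

A → no match
B → no match
C → no match
D → no match
E → no match
F → match
G → no match
H → match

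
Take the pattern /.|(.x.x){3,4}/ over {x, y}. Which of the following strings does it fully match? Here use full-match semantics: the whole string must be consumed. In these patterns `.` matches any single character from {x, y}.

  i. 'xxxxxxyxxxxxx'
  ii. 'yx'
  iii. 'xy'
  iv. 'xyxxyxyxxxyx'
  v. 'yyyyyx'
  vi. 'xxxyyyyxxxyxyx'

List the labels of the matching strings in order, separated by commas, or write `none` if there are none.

none

i → no match
ii → no match
iii → no match
iv → no match
v → no match
vi → no match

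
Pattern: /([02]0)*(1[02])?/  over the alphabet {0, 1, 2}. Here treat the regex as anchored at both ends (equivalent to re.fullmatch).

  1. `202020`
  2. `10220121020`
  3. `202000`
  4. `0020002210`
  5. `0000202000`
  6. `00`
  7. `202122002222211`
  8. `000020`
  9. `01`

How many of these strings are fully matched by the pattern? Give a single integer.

5

1 → match
2 → no match
3 → match
4 → no match
5 → match
6 → match
7 → no match
8 → match
9 → no match
Total matched: 5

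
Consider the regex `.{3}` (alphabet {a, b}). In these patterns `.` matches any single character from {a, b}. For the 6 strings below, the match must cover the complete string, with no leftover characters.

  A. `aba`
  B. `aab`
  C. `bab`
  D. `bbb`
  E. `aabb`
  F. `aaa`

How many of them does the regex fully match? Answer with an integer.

5

A → match
B → match
C → match
D → match
E → no match
F → match
Total matched: 5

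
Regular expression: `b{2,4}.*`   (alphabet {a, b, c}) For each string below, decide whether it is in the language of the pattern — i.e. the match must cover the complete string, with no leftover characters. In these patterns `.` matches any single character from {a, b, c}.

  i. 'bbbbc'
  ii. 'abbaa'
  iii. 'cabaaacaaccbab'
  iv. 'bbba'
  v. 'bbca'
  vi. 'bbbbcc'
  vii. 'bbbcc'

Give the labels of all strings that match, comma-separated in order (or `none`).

i → match
ii → no match — must start with 'b'
iii → no match — must start with 'b'
iv → match
v → match
vi → match
vii → match

i, iv, v, vi, vii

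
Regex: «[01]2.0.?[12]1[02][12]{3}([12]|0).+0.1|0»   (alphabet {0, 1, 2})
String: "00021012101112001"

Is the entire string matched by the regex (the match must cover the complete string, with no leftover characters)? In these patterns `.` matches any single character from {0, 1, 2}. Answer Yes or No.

No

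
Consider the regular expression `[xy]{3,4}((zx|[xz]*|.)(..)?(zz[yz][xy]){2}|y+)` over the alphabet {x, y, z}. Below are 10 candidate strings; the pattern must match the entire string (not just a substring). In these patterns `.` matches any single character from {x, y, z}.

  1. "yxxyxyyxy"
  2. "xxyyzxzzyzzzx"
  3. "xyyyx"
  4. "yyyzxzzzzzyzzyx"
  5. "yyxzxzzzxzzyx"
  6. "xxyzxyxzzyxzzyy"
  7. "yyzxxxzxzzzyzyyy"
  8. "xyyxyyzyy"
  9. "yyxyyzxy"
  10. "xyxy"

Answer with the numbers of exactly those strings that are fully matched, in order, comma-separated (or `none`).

4, 5, 6, 10

1 → no match
2 → no match
3 → no match
4 → match
5 → match
6 → match
7 → no match
8 → no match
9 → no match
10 → match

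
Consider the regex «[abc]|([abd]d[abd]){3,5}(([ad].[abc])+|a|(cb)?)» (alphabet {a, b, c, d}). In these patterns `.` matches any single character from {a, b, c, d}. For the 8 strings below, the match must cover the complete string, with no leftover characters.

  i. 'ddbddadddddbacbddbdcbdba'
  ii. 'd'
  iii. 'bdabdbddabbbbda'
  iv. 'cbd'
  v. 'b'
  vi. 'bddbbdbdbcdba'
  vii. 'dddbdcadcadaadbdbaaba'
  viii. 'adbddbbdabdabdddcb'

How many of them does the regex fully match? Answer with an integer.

i → match
ii → no match
iii → no match
iv → no match
v → match
vi → no match
vii → no match
viii → match
Total matched: 3

3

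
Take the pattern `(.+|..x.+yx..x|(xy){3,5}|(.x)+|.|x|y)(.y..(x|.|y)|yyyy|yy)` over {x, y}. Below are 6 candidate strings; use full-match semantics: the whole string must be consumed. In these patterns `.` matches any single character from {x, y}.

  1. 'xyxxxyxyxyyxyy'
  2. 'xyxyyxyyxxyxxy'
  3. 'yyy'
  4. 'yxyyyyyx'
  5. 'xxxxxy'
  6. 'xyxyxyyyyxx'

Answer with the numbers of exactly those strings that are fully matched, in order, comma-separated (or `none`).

1, 2, 3, 4, 6

1 → match
2 → match
3 → match
4 → match
5 → no match
6 → match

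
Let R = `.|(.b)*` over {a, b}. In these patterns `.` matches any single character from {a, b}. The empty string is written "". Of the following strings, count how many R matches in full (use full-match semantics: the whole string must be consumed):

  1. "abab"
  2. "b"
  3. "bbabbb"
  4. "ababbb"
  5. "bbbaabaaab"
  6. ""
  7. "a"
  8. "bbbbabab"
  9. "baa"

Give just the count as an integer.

1 → match
2 → match
3 → match
4 → match
5 → no match
6 → match
7 → match
8 → match
9 → no match
Total matched: 7

7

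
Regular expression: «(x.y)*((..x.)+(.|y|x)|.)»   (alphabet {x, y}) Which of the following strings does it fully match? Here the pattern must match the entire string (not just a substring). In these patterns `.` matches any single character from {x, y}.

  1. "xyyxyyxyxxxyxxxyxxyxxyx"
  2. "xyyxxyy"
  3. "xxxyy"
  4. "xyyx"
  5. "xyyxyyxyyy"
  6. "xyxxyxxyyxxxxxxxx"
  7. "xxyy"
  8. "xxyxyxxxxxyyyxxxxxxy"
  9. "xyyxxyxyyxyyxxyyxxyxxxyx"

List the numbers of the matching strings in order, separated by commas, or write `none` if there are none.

1 → match
2. "xyyxxyy" → match
3. "xxxyy" → match
4. "xyyx" → match
5. "xyyxyyxyyy" → match
6 → match
7. "xxyy" → match
8 → match
9 → match

1, 2, 3, 4, 5, 6, 7, 8, 9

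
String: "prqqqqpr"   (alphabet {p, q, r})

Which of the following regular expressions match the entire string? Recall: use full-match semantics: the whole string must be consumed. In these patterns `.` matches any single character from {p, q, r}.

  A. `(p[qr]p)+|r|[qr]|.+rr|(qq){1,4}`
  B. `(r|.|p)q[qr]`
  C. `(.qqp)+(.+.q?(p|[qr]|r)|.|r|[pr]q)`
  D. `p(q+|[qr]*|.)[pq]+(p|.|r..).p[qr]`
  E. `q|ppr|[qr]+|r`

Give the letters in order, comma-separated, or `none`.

A → no match
B → no match
C → no match
D → match
E → no match

D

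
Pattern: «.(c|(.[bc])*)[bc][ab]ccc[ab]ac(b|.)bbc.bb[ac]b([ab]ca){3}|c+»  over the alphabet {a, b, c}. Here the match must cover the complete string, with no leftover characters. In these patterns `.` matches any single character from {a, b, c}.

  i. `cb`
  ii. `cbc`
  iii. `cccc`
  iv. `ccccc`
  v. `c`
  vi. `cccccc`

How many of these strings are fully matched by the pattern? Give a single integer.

4

i → no match
ii → no match
iii → match
iv → match
v → match
vi → match
Total matched: 4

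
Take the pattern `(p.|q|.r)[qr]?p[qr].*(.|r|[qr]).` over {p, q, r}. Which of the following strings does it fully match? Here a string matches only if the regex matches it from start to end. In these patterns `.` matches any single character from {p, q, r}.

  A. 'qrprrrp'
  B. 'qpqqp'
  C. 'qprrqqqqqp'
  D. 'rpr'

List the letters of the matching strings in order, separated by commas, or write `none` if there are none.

A, B, C

A → match
B → match
C → match
D → no match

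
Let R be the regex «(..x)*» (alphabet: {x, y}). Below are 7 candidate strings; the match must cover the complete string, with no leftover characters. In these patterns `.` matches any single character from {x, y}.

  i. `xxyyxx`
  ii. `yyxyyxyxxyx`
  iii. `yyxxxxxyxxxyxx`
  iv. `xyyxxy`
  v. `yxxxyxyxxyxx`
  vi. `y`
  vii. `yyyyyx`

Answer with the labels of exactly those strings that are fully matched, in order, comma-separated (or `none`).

v

i → no match
ii → no match
iii → no match
iv → no match
v → match
vi → no match
vii → no match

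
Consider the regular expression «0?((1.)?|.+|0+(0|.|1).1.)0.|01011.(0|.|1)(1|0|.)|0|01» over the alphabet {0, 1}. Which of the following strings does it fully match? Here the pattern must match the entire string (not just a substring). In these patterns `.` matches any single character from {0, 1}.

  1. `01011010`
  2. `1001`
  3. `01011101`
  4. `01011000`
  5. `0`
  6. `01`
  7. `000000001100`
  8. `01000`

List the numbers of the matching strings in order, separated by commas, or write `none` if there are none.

1, 2, 3, 4, 5, 6, 7, 8

1. `01011010` → match
2. `1001` → match
3. `01011101` → match
4. `01011000` → match
5. `0` → match
6. `01` → match
7. `000000001100` → match
8. `01000` → match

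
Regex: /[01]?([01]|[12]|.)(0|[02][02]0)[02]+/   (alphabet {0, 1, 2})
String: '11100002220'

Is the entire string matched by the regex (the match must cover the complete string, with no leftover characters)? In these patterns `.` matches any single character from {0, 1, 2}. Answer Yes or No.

No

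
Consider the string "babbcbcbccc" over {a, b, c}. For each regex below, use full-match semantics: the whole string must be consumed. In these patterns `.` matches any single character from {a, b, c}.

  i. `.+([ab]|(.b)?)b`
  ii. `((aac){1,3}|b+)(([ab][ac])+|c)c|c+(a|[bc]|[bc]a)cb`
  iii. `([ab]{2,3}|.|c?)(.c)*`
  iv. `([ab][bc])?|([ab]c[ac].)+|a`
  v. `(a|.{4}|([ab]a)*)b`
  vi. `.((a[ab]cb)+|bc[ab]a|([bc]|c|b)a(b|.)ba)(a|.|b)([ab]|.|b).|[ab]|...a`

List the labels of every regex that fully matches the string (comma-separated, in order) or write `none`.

i → no match — must end with "b"
ii → no match
iii → match
iv → no match
v → no match — must end with "b"
vi → no match

iii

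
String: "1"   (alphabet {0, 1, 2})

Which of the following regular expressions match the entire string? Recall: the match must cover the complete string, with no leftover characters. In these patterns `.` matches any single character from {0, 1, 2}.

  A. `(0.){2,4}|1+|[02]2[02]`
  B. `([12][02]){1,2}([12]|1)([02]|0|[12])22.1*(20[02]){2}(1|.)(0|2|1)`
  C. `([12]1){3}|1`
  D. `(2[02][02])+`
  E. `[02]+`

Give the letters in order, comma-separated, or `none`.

A, C

A → match
B → no match
C → match
D → no match — must start with "2"
E → no match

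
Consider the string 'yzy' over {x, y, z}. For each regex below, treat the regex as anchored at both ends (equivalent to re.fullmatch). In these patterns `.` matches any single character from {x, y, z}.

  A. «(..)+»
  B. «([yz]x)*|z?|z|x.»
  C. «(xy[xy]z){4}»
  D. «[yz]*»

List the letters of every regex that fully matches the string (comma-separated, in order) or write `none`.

D

A → no match
B → no match
C → no match — must start with 'xy'
D → match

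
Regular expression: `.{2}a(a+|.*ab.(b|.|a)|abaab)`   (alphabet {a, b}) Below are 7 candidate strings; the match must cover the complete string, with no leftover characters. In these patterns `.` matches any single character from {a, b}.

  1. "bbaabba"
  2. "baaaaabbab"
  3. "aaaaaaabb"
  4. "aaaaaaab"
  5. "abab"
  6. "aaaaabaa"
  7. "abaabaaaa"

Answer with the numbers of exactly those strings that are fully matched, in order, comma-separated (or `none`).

1 → match
2 → no match
3 → no match
4 → no match
5 → no match
6 → match
7 → no match

1, 6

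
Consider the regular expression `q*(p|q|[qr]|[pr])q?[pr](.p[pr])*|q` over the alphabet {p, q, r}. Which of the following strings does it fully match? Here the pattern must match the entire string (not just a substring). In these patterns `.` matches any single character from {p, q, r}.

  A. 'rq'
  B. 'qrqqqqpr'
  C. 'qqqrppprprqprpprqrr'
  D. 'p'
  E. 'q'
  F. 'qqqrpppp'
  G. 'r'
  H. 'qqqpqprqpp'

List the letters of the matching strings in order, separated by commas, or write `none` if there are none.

E, F, H

A → no match
B → no match
C → no match
D → no match
E → match
F → match
G → no match
H → match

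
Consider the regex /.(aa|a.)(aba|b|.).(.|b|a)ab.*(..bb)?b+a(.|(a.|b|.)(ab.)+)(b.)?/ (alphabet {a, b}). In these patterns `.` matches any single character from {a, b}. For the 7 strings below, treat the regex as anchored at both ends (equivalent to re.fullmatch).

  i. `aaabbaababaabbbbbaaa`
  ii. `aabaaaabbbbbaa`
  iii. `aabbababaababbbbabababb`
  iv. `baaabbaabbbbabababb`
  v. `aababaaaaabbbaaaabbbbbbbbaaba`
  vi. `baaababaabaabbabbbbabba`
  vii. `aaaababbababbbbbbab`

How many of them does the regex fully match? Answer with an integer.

4

i → no match
ii → match
iii → match
iv → no match
v → no match
vi → match
vii → match
Total matched: 4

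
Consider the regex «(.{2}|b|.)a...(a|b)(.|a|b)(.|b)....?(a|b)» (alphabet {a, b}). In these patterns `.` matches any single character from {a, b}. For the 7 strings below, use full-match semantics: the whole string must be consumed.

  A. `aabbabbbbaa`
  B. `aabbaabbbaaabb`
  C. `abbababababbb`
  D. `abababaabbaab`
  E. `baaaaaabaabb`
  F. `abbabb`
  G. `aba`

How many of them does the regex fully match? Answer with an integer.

A → no match
B → no match
C → no match
D → match
E → match
F → no match
G → no match
Total matched: 2

2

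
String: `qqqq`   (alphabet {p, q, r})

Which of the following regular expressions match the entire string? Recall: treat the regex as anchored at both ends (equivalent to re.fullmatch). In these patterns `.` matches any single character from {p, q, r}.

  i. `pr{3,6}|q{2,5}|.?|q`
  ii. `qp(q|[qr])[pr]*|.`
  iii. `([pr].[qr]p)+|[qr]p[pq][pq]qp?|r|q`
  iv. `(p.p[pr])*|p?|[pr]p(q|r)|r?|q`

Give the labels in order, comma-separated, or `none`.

i

i → match
ii → no match
iii → no match
iv → no match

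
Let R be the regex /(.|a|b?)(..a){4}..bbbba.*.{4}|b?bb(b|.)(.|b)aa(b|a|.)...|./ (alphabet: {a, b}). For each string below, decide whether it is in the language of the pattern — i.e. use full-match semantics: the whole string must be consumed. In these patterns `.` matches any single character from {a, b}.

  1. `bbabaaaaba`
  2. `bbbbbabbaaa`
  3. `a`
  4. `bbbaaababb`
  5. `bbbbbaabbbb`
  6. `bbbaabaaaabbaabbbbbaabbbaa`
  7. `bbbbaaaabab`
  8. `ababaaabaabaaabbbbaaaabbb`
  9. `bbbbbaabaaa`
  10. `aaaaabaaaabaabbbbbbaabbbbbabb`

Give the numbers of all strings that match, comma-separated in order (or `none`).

1. `bbabaaaaba` → match
2. `bbbbbabbaaa` → no match
3. `a` → match
4. `bbbaaababb` → match
5. `bbbbbaabbbb` → match
6 → match
7. `bbbbaaaabab` → match
8 → match
9. `bbbbbaabaaa` → match
10 → match

1, 3, 4, 5, 6, 7, 8, 9, 10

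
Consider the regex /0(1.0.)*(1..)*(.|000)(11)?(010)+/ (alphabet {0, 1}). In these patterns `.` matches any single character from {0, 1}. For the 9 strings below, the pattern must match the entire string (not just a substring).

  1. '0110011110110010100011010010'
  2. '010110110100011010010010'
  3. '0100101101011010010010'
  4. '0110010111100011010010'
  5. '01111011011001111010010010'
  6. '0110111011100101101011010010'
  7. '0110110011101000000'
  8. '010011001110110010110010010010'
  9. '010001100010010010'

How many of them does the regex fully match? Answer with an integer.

7

1 → match
2 → match
3 → match
4 → match
5 → match
6 → match
7 → no match — must end with '010'
8 → no match
9 → match
Total matched: 7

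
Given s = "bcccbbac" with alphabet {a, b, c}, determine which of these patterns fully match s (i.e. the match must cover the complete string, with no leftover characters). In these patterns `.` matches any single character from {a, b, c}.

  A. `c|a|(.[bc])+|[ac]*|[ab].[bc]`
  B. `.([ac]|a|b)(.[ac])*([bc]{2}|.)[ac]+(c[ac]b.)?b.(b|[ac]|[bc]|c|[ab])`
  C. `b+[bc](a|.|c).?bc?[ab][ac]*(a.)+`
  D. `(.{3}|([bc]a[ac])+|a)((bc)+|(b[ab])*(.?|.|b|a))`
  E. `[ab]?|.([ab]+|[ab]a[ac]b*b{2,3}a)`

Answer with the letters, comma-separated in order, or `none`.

A → match
B → no match
C → match
D → no match
E → no match

A, C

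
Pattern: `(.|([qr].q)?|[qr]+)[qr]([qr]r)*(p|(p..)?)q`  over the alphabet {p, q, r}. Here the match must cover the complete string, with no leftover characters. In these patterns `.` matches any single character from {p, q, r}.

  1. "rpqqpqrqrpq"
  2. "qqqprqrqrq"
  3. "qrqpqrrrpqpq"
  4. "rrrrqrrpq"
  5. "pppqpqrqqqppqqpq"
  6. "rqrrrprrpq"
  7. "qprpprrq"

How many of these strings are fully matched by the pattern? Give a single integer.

1

1 → no match
2 → no match
3 → no match
4 → match
5 → no match
6 → no match
7 → no match
Total matched: 1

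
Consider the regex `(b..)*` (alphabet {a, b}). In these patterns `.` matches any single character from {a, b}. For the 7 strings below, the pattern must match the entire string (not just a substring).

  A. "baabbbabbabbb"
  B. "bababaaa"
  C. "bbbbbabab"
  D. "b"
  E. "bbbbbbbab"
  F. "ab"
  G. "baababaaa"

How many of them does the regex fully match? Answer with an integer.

2

A → no match
B → no match
C → match
D → no match
E → match
F → no match
G → no match
Total matched: 2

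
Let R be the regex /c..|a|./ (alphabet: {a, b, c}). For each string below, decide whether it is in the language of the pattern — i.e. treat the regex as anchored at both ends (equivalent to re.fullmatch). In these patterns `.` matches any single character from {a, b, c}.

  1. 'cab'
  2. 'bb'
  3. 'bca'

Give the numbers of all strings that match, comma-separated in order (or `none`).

1. 'cab' → match
2. 'bb' → no match
3. 'bca' → no match

1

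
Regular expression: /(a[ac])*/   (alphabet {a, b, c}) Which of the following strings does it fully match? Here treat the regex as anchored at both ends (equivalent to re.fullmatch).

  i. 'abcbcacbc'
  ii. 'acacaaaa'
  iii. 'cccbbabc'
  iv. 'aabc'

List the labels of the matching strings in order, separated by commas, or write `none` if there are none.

i → no match
ii → match
iii → no match
iv → no match

ii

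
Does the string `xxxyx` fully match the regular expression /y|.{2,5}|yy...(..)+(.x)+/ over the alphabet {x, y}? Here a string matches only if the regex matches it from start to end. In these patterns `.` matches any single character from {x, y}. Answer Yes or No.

Yes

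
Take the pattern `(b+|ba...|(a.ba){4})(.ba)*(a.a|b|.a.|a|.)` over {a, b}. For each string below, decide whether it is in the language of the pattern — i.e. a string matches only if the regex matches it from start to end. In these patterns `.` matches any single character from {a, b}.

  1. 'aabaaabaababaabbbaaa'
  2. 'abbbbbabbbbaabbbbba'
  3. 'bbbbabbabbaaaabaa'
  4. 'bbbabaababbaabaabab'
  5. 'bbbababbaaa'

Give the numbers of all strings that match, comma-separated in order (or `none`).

1 → no match
2 → no match
3 → no match
4 → match
5 → no match

4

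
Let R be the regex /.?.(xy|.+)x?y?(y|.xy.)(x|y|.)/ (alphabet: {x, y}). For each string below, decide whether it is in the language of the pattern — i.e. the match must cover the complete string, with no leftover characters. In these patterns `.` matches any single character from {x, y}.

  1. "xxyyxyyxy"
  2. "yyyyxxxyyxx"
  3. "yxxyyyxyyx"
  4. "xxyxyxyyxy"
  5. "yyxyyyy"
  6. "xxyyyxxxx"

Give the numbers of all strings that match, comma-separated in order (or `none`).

3, 5

1 → no match
2 → no match
3 → match
4 → no match
5 → match
6 → no match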